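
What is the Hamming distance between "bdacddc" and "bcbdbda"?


Comparing "bdacddc" and "bcbdbda" position by position:
  Position 0: 'b' vs 'b' => same
  Position 1: 'd' vs 'c' => differ
  Position 2: 'a' vs 'b' => differ
  Position 3: 'c' vs 'd' => differ
  Position 4: 'd' vs 'b' => differ
  Position 5: 'd' vs 'd' => same
  Position 6: 'c' vs 'a' => differ
Total differences (Hamming distance): 5

5


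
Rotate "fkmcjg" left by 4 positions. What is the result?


Input: "fkmcjg", rotate left by 4
First 4 characters: "fkmc"
Remaining characters: "jg"
Concatenate remaining + first: "jg" + "fkmc" = "jgfkmc"

jgfkmc


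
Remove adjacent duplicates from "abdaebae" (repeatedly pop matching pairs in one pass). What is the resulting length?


Input: abdaebae
Stack-based adjacent duplicate removal:
  Read 'a': push. Stack: a
  Read 'b': push. Stack: ab
  Read 'd': push. Stack: abd
  Read 'a': push. Stack: abda
  Read 'e': push. Stack: abdae
  Read 'b': push. Stack: abdaeb
  Read 'a': push. Stack: abdaeba
  Read 'e': push. Stack: abdaebae
Final stack: "abdaebae" (length 8)

8


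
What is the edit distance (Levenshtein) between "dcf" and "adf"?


Computing edit distance: "dcf" -> "adf"
DP table:
           a    d    f
      0    1    2    3
  d   1    1    1    2
  c   2    2    2    2
  f   3    3    3    2
Edit distance = dp[3][3] = 2

2


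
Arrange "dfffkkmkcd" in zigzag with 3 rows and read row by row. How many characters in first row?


Zigzag "dfffkkmkcd" into 3 rows:
Placing characters:
  'd' => row 0
  'f' => row 1
  'f' => row 2
  'f' => row 1
  'k' => row 0
  'k' => row 1
  'm' => row 2
  'k' => row 1
  'c' => row 0
  'd' => row 1
Rows:
  Row 0: "dkc"
  Row 1: "ffkkd"
  Row 2: "fm"
First row length: 3

3


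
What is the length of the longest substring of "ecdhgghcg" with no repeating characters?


Input: "ecdhgghcg"
Sliding window (track last position of each char):
  Position 0 ('e'): window [0,0] length 1 -- new best
  Position 1 ('c'): window [0,1] length 2 -- new best
  Position 2 ('d'): window [0,2] length 3 -- new best
  Position 3 ('h'): window [0,3] length 4 -- new best
  Position 4 ('g'): window [0,4] length 5 -- new best
  Position 5 ('g'): repeat (last at 4), move window start to 5
  Position 5 ('g'): window [5,5] length 1
  Position 6 ('h'): window [5,6] length 2
  Position 7 ('c'): window [5,7] length 3
  Position 8 ('g'): repeat (last at 5), move window start to 6
  Position 8 ('g'): window [6,8] length 3
Longest substring with no repeats: "ecdhg" with length 5

5


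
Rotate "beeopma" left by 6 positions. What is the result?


Input: "beeopma", rotate left by 6
First 6 characters: "beeopm"
Remaining characters: "a"
Concatenate remaining + first: "a" + "beeopm" = "abeeopm"

abeeopm


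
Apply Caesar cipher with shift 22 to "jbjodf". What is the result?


Caesar cipher: shift "jbjodf" by 22
  'j' (pos 9) + 22 = pos 5 = 'f'
  'b' (pos 1) + 22 = pos 23 = 'x'
  'j' (pos 9) + 22 = pos 5 = 'f'
  'o' (pos 14) + 22 = pos 10 = 'k'
  'd' (pos 3) + 22 = pos 25 = 'z'
  'f' (pos 5) + 22 = pos 1 = 'b'
Result: fxfkzb

fxfkzb


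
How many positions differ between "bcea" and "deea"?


Comparing "bcea" and "deea" position by position:
  Position 0: 'b' vs 'd' => DIFFER
  Position 1: 'c' vs 'e' => DIFFER
  Position 2: 'e' vs 'e' => same
  Position 3: 'a' vs 'a' => same
Positions that differ: 2

2


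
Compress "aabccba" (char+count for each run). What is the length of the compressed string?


Input: aabccba
Runs:
  'a' x 2 => "a2"
  'b' x 1 => "b1"
  'c' x 2 => "c2"
  'b' x 1 => "b1"
  'a' x 1 => "a1"
Compressed: "a2b1c2b1a1"
Compressed length: 10

10


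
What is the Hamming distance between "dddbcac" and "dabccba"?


Comparing "dddbcac" and "dabccba" position by position:
  Position 0: 'd' vs 'd' => same
  Position 1: 'd' vs 'a' => differ
  Position 2: 'd' vs 'b' => differ
  Position 3: 'b' vs 'c' => differ
  Position 4: 'c' vs 'c' => same
  Position 5: 'a' vs 'b' => differ
  Position 6: 'c' vs 'a' => differ
Total differences (Hamming distance): 5

5


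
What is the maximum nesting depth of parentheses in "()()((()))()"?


Input: "()()((()))()"
Tracking depth:
  Position 0 '(': depth becomes 1
  Position 1 ')': depth becomes 0
  Position 2 '(': depth becomes 1
  Position 3 ')': depth becomes 0
  Position 4 '(': depth becomes 1
  Position 5 '(': depth becomes 2
  Position 6 '(': depth becomes 3
  Position 7 ')': depth becomes 2
  Position 8 ')': depth becomes 1
  Position 9 ')': depth becomes 0
  Position 10 '(': depth becomes 1
  Position 11 ')': depth becomes 0
Maximum depth reached: 3

3


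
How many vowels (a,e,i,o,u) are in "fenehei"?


Input: fenehei
Checking each character:
  'f' at position 0: consonant
  'e' at position 1: vowel (running total: 1)
  'n' at position 2: consonant
  'e' at position 3: vowel (running total: 2)
  'h' at position 4: consonant
  'e' at position 5: vowel (running total: 3)
  'i' at position 6: vowel (running total: 4)
Total vowels: 4

4


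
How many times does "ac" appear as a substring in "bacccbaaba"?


Searching for "ac" in "bacccbaaba"
Scanning each position:
  Position 0: "ba" => no
  Position 1: "ac" => MATCH
  Position 2: "cc" => no
  Position 3: "cc" => no
  Position 4: "cb" => no
  Position 5: "ba" => no
  Position 6: "aa" => no
  Position 7: "ab" => no
  Position 8: "ba" => no
Total occurrences: 1

1


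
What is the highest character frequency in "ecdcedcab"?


Input: ecdcedcab
Character counts:
  'a': 1
  'b': 1
  'c': 3
  'd': 2
  'e': 2
Maximum frequency: 3

3


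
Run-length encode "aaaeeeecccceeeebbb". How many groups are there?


Input: aaaeeeecccceeeebbb
Scanning for consecutive runs:
  Group 1: 'a' x 3 (positions 0-2)
  Group 2: 'e' x 4 (positions 3-6)
  Group 3: 'c' x 4 (positions 7-10)
  Group 4: 'e' x 4 (positions 11-14)
  Group 5: 'b' x 3 (positions 15-17)
Total groups: 5

5


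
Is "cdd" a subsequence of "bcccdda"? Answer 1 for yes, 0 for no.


Check if "cdd" is a subsequence of "bcccdda"
Greedy scan:
  Position 0 ('b'): no match needed
  Position 1 ('c'): matches sub[0] = 'c'
  Position 2 ('c'): no match needed
  Position 3 ('c'): no match needed
  Position 4 ('d'): matches sub[1] = 'd'
  Position 5 ('d'): matches sub[2] = 'd'
  Position 6 ('a'): no match needed
All 3 characters matched => is a subsequence

1


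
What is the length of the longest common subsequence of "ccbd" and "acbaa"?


LCS of "ccbd" and "acbaa"
DP table:
           a    c    b    a    a
      0    0    0    0    0    0
  c   0    0    1    1    1    1
  c   0    0    1    1    1    1
  b   0    0    1    2    2    2
  d   0    0    1    2    2    2
LCS length = dp[4][5] = 2

2


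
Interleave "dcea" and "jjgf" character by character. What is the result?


Interleaving "dcea" and "jjgf":
  Position 0: 'd' from first, 'j' from second => "dj"
  Position 1: 'c' from first, 'j' from second => "cj"
  Position 2: 'e' from first, 'g' from second => "eg"
  Position 3: 'a' from first, 'f' from second => "af"
Result: djcjegaf

djcjegaf


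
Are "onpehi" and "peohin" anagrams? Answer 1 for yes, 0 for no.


Strings: "onpehi", "peohin"
Sorted first:  ehinop
Sorted second: ehinop
Sorted forms match => anagrams

1


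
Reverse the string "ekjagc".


Input: ekjagc
Reading characters right to left:
  Position 5: 'c'
  Position 4: 'g'
  Position 3: 'a'
  Position 2: 'j'
  Position 1: 'k'
  Position 0: 'e'
Reversed: cgajke

cgajke


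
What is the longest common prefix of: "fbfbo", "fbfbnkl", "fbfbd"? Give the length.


Words: fbfbo, fbfbnkl, fbfbd
  Position 0: all 'f' => match
  Position 1: all 'b' => match
  Position 2: all 'f' => match
  Position 3: all 'b' => match
  Position 4: ('o', 'n', 'd') => mismatch, stop
LCP = "fbfb" (length 4)

4


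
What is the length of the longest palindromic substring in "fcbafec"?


Input: "fcbafec"
Checking substrings for palindromes:
  No multi-char palindromic substrings found
Longest palindromic substring: "f" with length 1

1


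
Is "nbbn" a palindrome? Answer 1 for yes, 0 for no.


Input: nbbn
Reversed: nbbn
  Compare pos 0 ('n') with pos 3 ('n'): match
  Compare pos 1 ('b') with pos 2 ('b'): match
Result: palindrome

1


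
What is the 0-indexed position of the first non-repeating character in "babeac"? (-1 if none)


Input: babeac
Character frequencies:
  'a': 2
  'b': 2
  'c': 1
  'e': 1
Scanning left to right for freq == 1:
  Position 0 ('b'): freq=2, skip
  Position 1 ('a'): freq=2, skip
  Position 2 ('b'): freq=2, skip
  Position 3 ('e'): unique! => answer = 3

3


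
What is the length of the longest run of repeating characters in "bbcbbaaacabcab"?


Input: "bbcbbaaacabcab"
Scanning for longest run:
  Position 1 ('b'): continues run of 'b', length=2
  Position 2 ('c'): new char, reset run to 1
  Position 3 ('b'): new char, reset run to 1
  Position 4 ('b'): continues run of 'b', length=2
  Position 5 ('a'): new char, reset run to 1
  Position 6 ('a'): continues run of 'a', length=2
  Position 7 ('a'): continues run of 'a', length=3
  Position 8 ('c'): new char, reset run to 1
  Position 9 ('a'): new char, reset run to 1
  Position 10 ('b'): new char, reset run to 1
  Position 11 ('c'): new char, reset run to 1
  Position 12 ('a'): new char, reset run to 1
  Position 13 ('b'): new char, reset run to 1
Longest run: 'a' with length 3

3


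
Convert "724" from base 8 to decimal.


Input: "724" in base 8
Positional expansion:
  Digit '7' (value 7) x 8^2 = 448
  Digit '2' (value 2) x 8^1 = 16
  Digit '4' (value 4) x 8^0 = 4
Sum = 468

468


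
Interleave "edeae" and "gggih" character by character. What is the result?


Interleaving "edeae" and "gggih":
  Position 0: 'e' from first, 'g' from second => "eg"
  Position 1: 'd' from first, 'g' from second => "dg"
  Position 2: 'e' from first, 'g' from second => "eg"
  Position 3: 'a' from first, 'i' from second => "ai"
  Position 4: 'e' from first, 'h' from second => "eh"
Result: egdgegaieh

egdgegaieh


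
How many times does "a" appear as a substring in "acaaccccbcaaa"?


Searching for "a" in "acaaccccbcaaa"
Scanning each position:
  Position 0: "a" => MATCH
  Position 1: "c" => no
  Position 2: "a" => MATCH
  Position 3: "a" => MATCH
  Position 4: "c" => no
  Position 5: "c" => no
  Position 6: "c" => no
  Position 7: "c" => no
  Position 8: "b" => no
  Position 9: "c" => no
  Position 10: "a" => MATCH
  Position 11: "a" => MATCH
  Position 12: "a" => MATCH
Total occurrences: 6

6


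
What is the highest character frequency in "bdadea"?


Input: bdadea
Character counts:
  'a': 2
  'b': 1
  'd': 2
  'e': 1
Maximum frequency: 2

2


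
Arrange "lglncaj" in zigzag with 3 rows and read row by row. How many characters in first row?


Zigzag "lglncaj" into 3 rows:
Placing characters:
  'l' => row 0
  'g' => row 1
  'l' => row 2
  'n' => row 1
  'c' => row 0
  'a' => row 1
  'j' => row 2
Rows:
  Row 0: "lc"
  Row 1: "gna"
  Row 2: "lj"
First row length: 2

2


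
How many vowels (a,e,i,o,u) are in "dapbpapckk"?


Input: dapbpapckk
Checking each character:
  'd' at position 0: consonant
  'a' at position 1: vowel (running total: 1)
  'p' at position 2: consonant
  'b' at position 3: consonant
  'p' at position 4: consonant
  'a' at position 5: vowel (running total: 2)
  'p' at position 6: consonant
  'c' at position 7: consonant
  'k' at position 8: consonant
  'k' at position 9: consonant
Total vowels: 2

2


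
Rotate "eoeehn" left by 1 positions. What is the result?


Input: "eoeehn", rotate left by 1
First 1 characters: "e"
Remaining characters: "oeehn"
Concatenate remaining + first: "oeehn" + "e" = "oeehne"

oeehne


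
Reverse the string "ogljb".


Input: ogljb
Reading characters right to left:
  Position 4: 'b'
  Position 3: 'j'
  Position 2: 'l'
  Position 1: 'g'
  Position 0: 'o'
Reversed: bjlgo

bjlgo


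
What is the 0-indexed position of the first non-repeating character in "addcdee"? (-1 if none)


Input: addcdee
Character frequencies:
  'a': 1
  'c': 1
  'd': 3
  'e': 2
Scanning left to right for freq == 1:
  Position 0 ('a'): unique! => answer = 0

0


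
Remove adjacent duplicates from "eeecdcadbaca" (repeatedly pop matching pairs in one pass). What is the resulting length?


Input: eeecdcadbaca
Stack-based adjacent duplicate removal:
  Read 'e': push. Stack: e
  Read 'e': matches stack top 'e' => pop. Stack: (empty)
  Read 'e': push. Stack: e
  Read 'c': push. Stack: ec
  Read 'd': push. Stack: ecd
  Read 'c': push. Stack: ecdc
  Read 'a': push. Stack: ecdca
  Read 'd': push. Stack: ecdcad
  Read 'b': push. Stack: ecdcadb
  Read 'a': push. Stack: ecdcadba
  Read 'c': push. Stack: ecdcadbac
  Read 'a': push. Stack: ecdcadbaca
Final stack: "ecdcadbaca" (length 10)

10


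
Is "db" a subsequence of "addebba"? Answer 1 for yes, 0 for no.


Check if "db" is a subsequence of "addebba"
Greedy scan:
  Position 0 ('a'): no match needed
  Position 1 ('d'): matches sub[0] = 'd'
  Position 2 ('d'): no match needed
  Position 3 ('e'): no match needed
  Position 4 ('b'): matches sub[1] = 'b'
  Position 5 ('b'): no match needed
  Position 6 ('a'): no match needed
All 2 characters matched => is a subsequence

1


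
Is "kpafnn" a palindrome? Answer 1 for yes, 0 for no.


Input: kpafnn
Reversed: nnfapk
  Compare pos 0 ('k') with pos 5 ('n'): MISMATCH
  Compare pos 1 ('p') with pos 4 ('n'): MISMATCH
  Compare pos 2 ('a') with pos 3 ('f'): MISMATCH
Result: not a palindrome

0


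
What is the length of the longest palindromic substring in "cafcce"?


Input: "cafcce"
Checking substrings for palindromes:
  [3:5] "cc" (len 2) => palindrome
Longest palindromic substring: "cc" with length 2

2


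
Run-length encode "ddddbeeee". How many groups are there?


Input: ddddbeeee
Scanning for consecutive runs:
  Group 1: 'd' x 4 (positions 0-3)
  Group 2: 'b' x 1 (positions 4-4)
  Group 3: 'e' x 4 (positions 5-8)
Total groups: 3

3


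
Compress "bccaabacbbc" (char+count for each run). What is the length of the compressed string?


Input: bccaabacbbc
Runs:
  'b' x 1 => "b1"
  'c' x 2 => "c2"
  'a' x 2 => "a2"
  'b' x 1 => "b1"
  'a' x 1 => "a1"
  'c' x 1 => "c1"
  'b' x 2 => "b2"
  'c' x 1 => "c1"
Compressed: "b1c2a2b1a1c1b2c1"
Compressed length: 16

16


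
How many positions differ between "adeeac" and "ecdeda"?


Comparing "adeeac" and "ecdeda" position by position:
  Position 0: 'a' vs 'e' => DIFFER
  Position 1: 'd' vs 'c' => DIFFER
  Position 2: 'e' vs 'd' => DIFFER
  Position 3: 'e' vs 'e' => same
  Position 4: 'a' vs 'd' => DIFFER
  Position 5: 'c' vs 'a' => DIFFER
Positions that differ: 5

5


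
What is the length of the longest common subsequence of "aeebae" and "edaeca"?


LCS of "aeebae" and "edaeca"
DP table:
           e    d    a    e    c    a
      0    0    0    0    0    0    0
  a   0    0    0    1    1    1    1
  e   0    1    1    1    2    2    2
  e   0    1    1    1    2    2    2
  b   0    1    1    1    2    2    2
  a   0    1    1    2    2    2    3
  e   0    1    1    2    3    3    3
LCS length = dp[6][6] = 3

3


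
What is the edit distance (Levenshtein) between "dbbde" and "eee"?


Computing edit distance: "dbbde" -> "eee"
DP table:
           e    e    e
      0    1    2    3
  d   1    1    2    3
  b   2    2    2    3
  b   3    3    3    3
  d   4    4    4    4
  e   5    4    4    4
Edit distance = dp[5][3] = 4

4


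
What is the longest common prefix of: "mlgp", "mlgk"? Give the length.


Words: mlgp, mlgk
  Position 0: all 'm' => match
  Position 1: all 'l' => match
  Position 2: all 'g' => match
  Position 3: ('p', 'k') => mismatch, stop
LCP = "mlg" (length 3)

3


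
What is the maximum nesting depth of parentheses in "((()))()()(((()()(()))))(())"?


Input: "((()))()()(((()()(()))))(())"
Tracking depth:
  Position 0 '(': depth becomes 1
  Position 1 '(': depth becomes 2
  Position 2 '(': depth becomes 3
  Position 3 ')': depth becomes 2
  Position 4 ')': depth becomes 1
  Position 5 ')': depth becomes 0
  Position 6 '(': depth becomes 1
  Position 7 ')': depth becomes 0
  Position 8 '(': depth becomes 1
  Position 9 ')': depth becomes 0
  Position 10 '(': depth becomes 1
  Position 11 '(': depth becomes 2
  Position 12 '(': depth becomes 3
  Position 13 '(': depth becomes 4
  Position 14 ')': depth becomes 3
  Position 15 '(': depth becomes 4
  Position 16 ')': depth becomes 3
  Position 17 '(': depth becomes 4
  Position 18 '(': depth becomes 5
  Position 19 ')': depth becomes 4
  Position 20 ')': depth becomes 3
  Position 21 ')': depth becomes 2
  Position 22 ')': depth becomes 1
  Position 23 ')': depth becomes 0
  Position 24 '(': depth becomes 1
  Position 25 '(': depth becomes 2
  Position 26 ')': depth becomes 1
  Position 27 ')': depth becomes 0
Maximum depth reached: 5

5


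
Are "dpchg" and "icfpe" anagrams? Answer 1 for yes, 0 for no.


Strings: "dpchg", "icfpe"
Sorted first:  cdghp
Sorted second: cefip
Differ at position 1: 'd' vs 'e' => not anagrams

0


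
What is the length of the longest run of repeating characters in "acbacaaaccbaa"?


Input: "acbacaaaccbaa"
Scanning for longest run:
  Position 1 ('c'): new char, reset run to 1
  Position 2 ('b'): new char, reset run to 1
  Position 3 ('a'): new char, reset run to 1
  Position 4 ('c'): new char, reset run to 1
  Position 5 ('a'): new char, reset run to 1
  Position 6 ('a'): continues run of 'a', length=2
  Position 7 ('a'): continues run of 'a', length=3
  Position 8 ('c'): new char, reset run to 1
  Position 9 ('c'): continues run of 'c', length=2
  Position 10 ('b'): new char, reset run to 1
  Position 11 ('a'): new char, reset run to 1
  Position 12 ('a'): continues run of 'a', length=2
Longest run: 'a' with length 3

3


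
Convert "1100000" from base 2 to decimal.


Input: "1100000" in base 2
Positional expansion:
  Digit '1' (value 1) x 2^6 = 64
  Digit '1' (value 1) x 2^5 = 32
  Digit '0' (value 0) x 2^4 = 0
  Digit '0' (value 0) x 2^3 = 0
  Digit '0' (value 0) x 2^2 = 0
  Digit '0' (value 0) x 2^1 = 0
  Digit '0' (value 0) x 2^0 = 0
Sum = 96

96


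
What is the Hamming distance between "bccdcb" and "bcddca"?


Comparing "bccdcb" and "bcddca" position by position:
  Position 0: 'b' vs 'b' => same
  Position 1: 'c' vs 'c' => same
  Position 2: 'c' vs 'd' => differ
  Position 3: 'd' vs 'd' => same
  Position 4: 'c' vs 'c' => same
  Position 5: 'b' vs 'a' => differ
Total differences (Hamming distance): 2

2


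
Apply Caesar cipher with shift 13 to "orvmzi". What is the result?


Caesar cipher: shift "orvmzi" by 13
  'o' (pos 14) + 13 = pos 1 = 'b'
  'r' (pos 17) + 13 = pos 4 = 'e'
  'v' (pos 21) + 13 = pos 8 = 'i'
  'm' (pos 12) + 13 = pos 25 = 'z'
  'z' (pos 25) + 13 = pos 12 = 'm'
  'i' (pos 8) + 13 = pos 21 = 'v'
Result: beizmv

beizmv


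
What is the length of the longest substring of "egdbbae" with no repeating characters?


Input: "egdbbae"
Sliding window (track last position of each char):
  Position 0 ('e'): window [0,0] length 1 -- new best
  Position 1 ('g'): window [0,1] length 2 -- new best
  Position 2 ('d'): window [0,2] length 3 -- new best
  Position 3 ('b'): window [0,3] length 4 -- new best
  Position 4 ('b'): repeat (last at 3), move window start to 4
  Position 4 ('b'): window [4,4] length 1
  Position 5 ('a'): window [4,5] length 2
  Position 6 ('e'): window [4,6] length 3
Longest substring with no repeats: "egdb" with length 4

4


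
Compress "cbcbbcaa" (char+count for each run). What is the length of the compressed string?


Input: cbcbbcaa
Runs:
  'c' x 1 => "c1"
  'b' x 1 => "b1"
  'c' x 1 => "c1"
  'b' x 2 => "b2"
  'c' x 1 => "c1"
  'a' x 2 => "a2"
Compressed: "c1b1c1b2c1a2"
Compressed length: 12

12


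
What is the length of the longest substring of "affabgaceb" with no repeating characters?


Input: "affabgaceb"
Sliding window (track last position of each char):
  Position 0 ('a'): window [0,0] length 1 -- new best
  Position 1 ('f'): window [0,1] length 2 -- new best
  Position 2 ('f'): repeat (last at 1), move window start to 2
  Position 2 ('f'): window [2,2] length 1
  Position 3 ('a'): window [2,3] length 2
  Position 4 ('b'): window [2,4] length 3 -- new best
  Position 5 ('g'): window [2,5] length 4 -- new best
  Position 6 ('a'): repeat (last at 3), move window start to 4
  Position 6 ('a'): window [4,6] length 3
  Position 7 ('c'): window [4,7] length 4
  Position 8 ('e'): window [4,8] length 5 -- new best
  Position 9 ('b'): repeat (last at 4), move window start to 5
  Position 9 ('b'): window [5,9] length 5
Longest substring with no repeats: "bgace" with length 5

5


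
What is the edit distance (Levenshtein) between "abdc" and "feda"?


Computing edit distance: "abdc" -> "feda"
DP table:
           f    e    d    a
      0    1    2    3    4
  a   1    1    2    3    3
  b   2    2    2    3    4
  d   3    3    3    2    3
  c   4    4    4    3    3
Edit distance = dp[4][4] = 3

3


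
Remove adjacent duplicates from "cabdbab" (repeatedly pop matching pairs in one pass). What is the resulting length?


Input: cabdbab
Stack-based adjacent duplicate removal:
  Read 'c': push. Stack: c
  Read 'a': push. Stack: ca
  Read 'b': push. Stack: cab
  Read 'd': push. Stack: cabd
  Read 'b': push. Stack: cabdb
  Read 'a': push. Stack: cabdba
  Read 'b': push. Stack: cabdbab
Final stack: "cabdbab" (length 7)

7


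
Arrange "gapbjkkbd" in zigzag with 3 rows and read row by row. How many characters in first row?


Zigzag "gapbjkkbd" into 3 rows:
Placing characters:
  'g' => row 0
  'a' => row 1
  'p' => row 2
  'b' => row 1
  'j' => row 0
  'k' => row 1
  'k' => row 2
  'b' => row 1
  'd' => row 0
Rows:
  Row 0: "gjd"
  Row 1: "abkb"
  Row 2: "pk"
First row length: 3

3


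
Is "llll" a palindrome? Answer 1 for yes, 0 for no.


Input: llll
Reversed: llll
  Compare pos 0 ('l') with pos 3 ('l'): match
  Compare pos 1 ('l') with pos 2 ('l'): match
Result: palindrome

1


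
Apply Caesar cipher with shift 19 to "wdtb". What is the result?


Caesar cipher: shift "wdtb" by 19
  'w' (pos 22) + 19 = pos 15 = 'p'
  'd' (pos 3) + 19 = pos 22 = 'w'
  't' (pos 19) + 19 = pos 12 = 'm'
  'b' (pos 1) + 19 = pos 20 = 'u'
Result: pwmu

pwmu


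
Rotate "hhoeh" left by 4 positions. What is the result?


Input: "hhoeh", rotate left by 4
First 4 characters: "hhoe"
Remaining characters: "h"
Concatenate remaining + first: "h" + "hhoe" = "hhhoe"

hhhoe


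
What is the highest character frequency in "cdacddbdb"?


Input: cdacddbdb
Character counts:
  'a': 1
  'b': 2
  'c': 2
  'd': 4
Maximum frequency: 4

4


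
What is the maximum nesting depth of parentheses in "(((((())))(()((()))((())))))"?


Input: "(((((())))(()((()))((())))))"
Tracking depth:
  Position 0 '(': depth becomes 1
  Position 1 '(': depth becomes 2
  Position 2 '(': depth becomes 3
  Position 3 '(': depth becomes 4
  Position 4 '(': depth becomes 5
  Position 5 '(': depth becomes 6
  Position 6 ')': depth becomes 5
  Position 7 ')': depth becomes 4
  Position 8 ')': depth becomes 3
  Position 9 ')': depth becomes 2
  Position 10 '(': depth becomes 3
  Position 11 '(': depth becomes 4
  Position 12 ')': depth becomes 3
  Position 13 '(': depth becomes 4
  Position 14 '(': depth becomes 5
  Position 15 '(': depth becomes 6
  Position 16 ')': depth becomes 5
  Position 17 ')': depth becomes 4
  Position 18 ')': depth becomes 3
  Position 19 '(': depth becomes 4
  Position 20 '(': depth becomes 5
  Position 21 '(': depth becomes 6
  Position 22 ')': depth becomes 5
  Position 23 ')': depth becomes 4
  Position 24 ')': depth becomes 3
  Position 25 ')': depth becomes 2
  Position 26 ')': depth becomes 1
  Position 27 ')': depth becomes 0
Maximum depth reached: 6

6


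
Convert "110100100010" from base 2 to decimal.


Input: "110100100010" in base 2
Positional expansion:
  Digit '1' (value 1) x 2^11 = 2048
  Digit '1' (value 1) x 2^10 = 1024
  Digit '0' (value 0) x 2^9 = 0
  Digit '1' (value 1) x 2^8 = 256
  Digit '0' (value 0) x 2^7 = 0
  Digit '0' (value 0) x 2^6 = 0
  Digit '1' (value 1) x 2^5 = 32
  Digit '0' (value 0) x 2^4 = 0
  Digit '0' (value 0) x 2^3 = 0
  Digit '0' (value 0) x 2^2 = 0
  Digit '1' (value 1) x 2^1 = 2
  Digit '0' (value 0) x 2^0 = 0
Sum = 3362

3362


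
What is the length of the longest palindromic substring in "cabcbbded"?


Input: "cabcbbded"
Checking substrings for palindromes:
  [2:5] "bcb" (len 3) => palindrome
  [6:9] "ded" (len 3) => palindrome
  [4:6] "bb" (len 2) => palindrome
Longest palindromic substring: "bcb" with length 3

3


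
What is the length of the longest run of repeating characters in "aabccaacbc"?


Input: "aabccaacbc"
Scanning for longest run:
  Position 1 ('a'): continues run of 'a', length=2
  Position 2 ('b'): new char, reset run to 1
  Position 3 ('c'): new char, reset run to 1
  Position 4 ('c'): continues run of 'c', length=2
  Position 5 ('a'): new char, reset run to 1
  Position 6 ('a'): continues run of 'a', length=2
  Position 7 ('c'): new char, reset run to 1
  Position 8 ('b'): new char, reset run to 1
  Position 9 ('c'): new char, reset run to 1
Longest run: 'a' with length 2

2


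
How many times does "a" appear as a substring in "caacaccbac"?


Searching for "a" in "caacaccbac"
Scanning each position:
  Position 0: "c" => no
  Position 1: "a" => MATCH
  Position 2: "a" => MATCH
  Position 3: "c" => no
  Position 4: "a" => MATCH
  Position 5: "c" => no
  Position 6: "c" => no
  Position 7: "b" => no
  Position 8: "a" => MATCH
  Position 9: "c" => no
Total occurrences: 4

4


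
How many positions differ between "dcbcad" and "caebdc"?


Comparing "dcbcad" and "caebdc" position by position:
  Position 0: 'd' vs 'c' => DIFFER
  Position 1: 'c' vs 'a' => DIFFER
  Position 2: 'b' vs 'e' => DIFFER
  Position 3: 'c' vs 'b' => DIFFER
  Position 4: 'a' vs 'd' => DIFFER
  Position 5: 'd' vs 'c' => DIFFER
Positions that differ: 6

6


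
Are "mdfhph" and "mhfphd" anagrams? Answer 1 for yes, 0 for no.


Strings: "mdfhph", "mhfphd"
Sorted first:  dfhhmp
Sorted second: dfhhmp
Sorted forms match => anagrams

1


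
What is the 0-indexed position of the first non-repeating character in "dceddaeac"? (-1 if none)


Input: dceddaeac
Character frequencies:
  'a': 2
  'c': 2
  'd': 3
  'e': 2
Scanning left to right for freq == 1:
  Position 0 ('d'): freq=3, skip
  Position 1 ('c'): freq=2, skip
  Position 2 ('e'): freq=2, skip
  Position 3 ('d'): freq=3, skip
  Position 4 ('d'): freq=3, skip
  Position 5 ('a'): freq=2, skip
  Position 6 ('e'): freq=2, skip
  Position 7 ('a'): freq=2, skip
  Position 8 ('c'): freq=2, skip
  No unique character found => answer = -1

-1


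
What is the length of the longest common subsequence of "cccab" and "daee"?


LCS of "cccab" and "daee"
DP table:
           d    a    e    e
      0    0    0    0    0
  c   0    0    0    0    0
  c   0    0    0    0    0
  c   0    0    0    0    0
  a   0    0    1    1    1
  b   0    0    1    1    1
LCS length = dp[5][4] = 1

1


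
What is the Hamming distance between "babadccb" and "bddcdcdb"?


Comparing "babadccb" and "bddcdcdb" position by position:
  Position 0: 'b' vs 'b' => same
  Position 1: 'a' vs 'd' => differ
  Position 2: 'b' vs 'd' => differ
  Position 3: 'a' vs 'c' => differ
  Position 4: 'd' vs 'd' => same
  Position 5: 'c' vs 'c' => same
  Position 6: 'c' vs 'd' => differ
  Position 7: 'b' vs 'b' => same
Total differences (Hamming distance): 4

4


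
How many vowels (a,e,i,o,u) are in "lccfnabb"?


Input: lccfnabb
Checking each character:
  'l' at position 0: consonant
  'c' at position 1: consonant
  'c' at position 2: consonant
  'f' at position 3: consonant
  'n' at position 4: consonant
  'a' at position 5: vowel (running total: 1)
  'b' at position 6: consonant
  'b' at position 7: consonant
Total vowels: 1

1


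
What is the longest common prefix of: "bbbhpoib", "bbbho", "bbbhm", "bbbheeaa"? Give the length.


Words: bbbhpoib, bbbho, bbbhm, bbbheeaa
  Position 0: all 'b' => match
  Position 1: all 'b' => match
  Position 2: all 'b' => match
  Position 3: all 'h' => match
  Position 4: ('p', 'o', 'm', 'e') => mismatch, stop
LCP = "bbbh" (length 4)

4


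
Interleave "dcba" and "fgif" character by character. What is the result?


Interleaving "dcba" and "fgif":
  Position 0: 'd' from first, 'f' from second => "df"
  Position 1: 'c' from first, 'g' from second => "cg"
  Position 2: 'b' from first, 'i' from second => "bi"
  Position 3: 'a' from first, 'f' from second => "af"
Result: dfcgbiaf

dfcgbiaf


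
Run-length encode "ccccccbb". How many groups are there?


Input: ccccccbb
Scanning for consecutive runs:
  Group 1: 'c' x 6 (positions 0-5)
  Group 2: 'b' x 2 (positions 6-7)
Total groups: 2

2


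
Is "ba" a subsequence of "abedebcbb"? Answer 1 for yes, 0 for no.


Check if "ba" is a subsequence of "abedebcbb"
Greedy scan:
  Position 0 ('a'): no match needed
  Position 1 ('b'): matches sub[0] = 'b'
  Position 2 ('e'): no match needed
  Position 3 ('d'): no match needed
  Position 4 ('e'): no match needed
  Position 5 ('b'): no match needed
  Position 6 ('c'): no match needed
  Position 7 ('b'): no match needed
  Position 8 ('b'): no match needed
Only matched 1/2 characters => not a subsequence

0


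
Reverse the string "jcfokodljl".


Input: jcfokodljl
Reading characters right to left:
  Position 9: 'l'
  Position 8: 'j'
  Position 7: 'l'
  Position 6: 'd'
  Position 5: 'o'
  Position 4: 'k'
  Position 3: 'o'
  Position 2: 'f'
  Position 1: 'c'
  Position 0: 'j'
Reversed: ljldokofcj

ljldokofcj


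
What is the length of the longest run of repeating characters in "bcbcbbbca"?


Input: "bcbcbbbca"
Scanning for longest run:
  Position 1 ('c'): new char, reset run to 1
  Position 2 ('b'): new char, reset run to 1
  Position 3 ('c'): new char, reset run to 1
  Position 4 ('b'): new char, reset run to 1
  Position 5 ('b'): continues run of 'b', length=2
  Position 6 ('b'): continues run of 'b', length=3
  Position 7 ('c'): new char, reset run to 1
  Position 8 ('a'): new char, reset run to 1
Longest run: 'b' with length 3

3


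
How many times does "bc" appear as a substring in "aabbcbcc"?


Searching for "bc" in "aabbcbcc"
Scanning each position:
  Position 0: "aa" => no
  Position 1: "ab" => no
  Position 2: "bb" => no
  Position 3: "bc" => MATCH
  Position 4: "cb" => no
  Position 5: "bc" => MATCH
  Position 6: "cc" => no
Total occurrences: 2

2


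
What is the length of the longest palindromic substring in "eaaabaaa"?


Input: "eaaabaaa"
Checking substrings for palindromes:
  [1:8] "aaabaaa" (len 7) => palindrome
  [2:7] "aabaa" (len 5) => palindrome
  [1:4] "aaa" (len 3) => palindrome
  [3:6] "aba" (len 3) => palindrome
  [5:8] "aaa" (len 3) => palindrome
  [1:3] "aa" (len 2) => palindrome
Longest palindromic substring: "aaabaaa" with length 7

7


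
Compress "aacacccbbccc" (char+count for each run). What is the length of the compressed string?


Input: aacacccbbccc
Runs:
  'a' x 2 => "a2"
  'c' x 1 => "c1"
  'a' x 1 => "a1"
  'c' x 3 => "c3"
  'b' x 2 => "b2"
  'c' x 3 => "c3"
Compressed: "a2c1a1c3b2c3"
Compressed length: 12

12


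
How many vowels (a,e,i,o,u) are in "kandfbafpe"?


Input: kandfbafpe
Checking each character:
  'k' at position 0: consonant
  'a' at position 1: vowel (running total: 1)
  'n' at position 2: consonant
  'd' at position 3: consonant
  'f' at position 4: consonant
  'b' at position 5: consonant
  'a' at position 6: vowel (running total: 2)
  'f' at position 7: consonant
  'p' at position 8: consonant
  'e' at position 9: vowel (running total: 3)
Total vowels: 3

3


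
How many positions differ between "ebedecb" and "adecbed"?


Comparing "ebedecb" and "adecbed" position by position:
  Position 0: 'e' vs 'a' => DIFFER
  Position 1: 'b' vs 'd' => DIFFER
  Position 2: 'e' vs 'e' => same
  Position 3: 'd' vs 'c' => DIFFER
  Position 4: 'e' vs 'b' => DIFFER
  Position 5: 'c' vs 'e' => DIFFER
  Position 6: 'b' vs 'd' => DIFFER
Positions that differ: 6

6


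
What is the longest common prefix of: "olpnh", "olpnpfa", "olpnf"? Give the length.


Words: olpnh, olpnpfa, olpnf
  Position 0: all 'o' => match
  Position 1: all 'l' => match
  Position 2: all 'p' => match
  Position 3: all 'n' => match
  Position 4: ('h', 'p', 'f') => mismatch, stop
LCP = "olpn" (length 4)

4


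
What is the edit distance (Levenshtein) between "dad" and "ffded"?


Computing edit distance: "dad" -> "ffded"
DP table:
           f    f    d    e    d
      0    1    2    3    4    5
  d   1    1    2    2    3    4
  a   2    2    2    3    3    4
  d   3    3    3    2    3    3
Edit distance = dp[3][5] = 3

3


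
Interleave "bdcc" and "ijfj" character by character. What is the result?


Interleaving "bdcc" and "ijfj":
  Position 0: 'b' from first, 'i' from second => "bi"
  Position 1: 'd' from first, 'j' from second => "dj"
  Position 2: 'c' from first, 'f' from second => "cf"
  Position 3: 'c' from first, 'j' from second => "cj"
Result: bidjcfcj

bidjcfcj


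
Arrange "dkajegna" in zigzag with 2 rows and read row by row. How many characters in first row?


Zigzag "dkajegna" into 2 rows:
Placing characters:
  'd' => row 0
  'k' => row 1
  'a' => row 0
  'j' => row 1
  'e' => row 0
  'g' => row 1
  'n' => row 0
  'a' => row 1
Rows:
  Row 0: "daen"
  Row 1: "kjga"
First row length: 4

4


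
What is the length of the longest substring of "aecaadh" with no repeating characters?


Input: "aecaadh"
Sliding window (track last position of each char):
  Position 0 ('a'): window [0,0] length 1 -- new best
  Position 1 ('e'): window [0,1] length 2 -- new best
  Position 2 ('c'): window [0,2] length 3 -- new best
  Position 3 ('a'): repeat (last at 0), move window start to 1
  Position 3 ('a'): window [1,3] length 3
  Position 4 ('a'): repeat (last at 3), move window start to 4
  Position 4 ('a'): window [4,4] length 1
  Position 5 ('d'): window [4,5] length 2
  Position 6 ('h'): window [4,6] length 3
Longest substring with no repeats: "aec" with length 3

3


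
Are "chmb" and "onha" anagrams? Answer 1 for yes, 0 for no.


Strings: "chmb", "onha"
Sorted first:  bchm
Sorted second: ahno
Differ at position 0: 'b' vs 'a' => not anagrams

0


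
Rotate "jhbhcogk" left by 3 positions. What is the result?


Input: "jhbhcogk", rotate left by 3
First 3 characters: "jhb"
Remaining characters: "hcogk"
Concatenate remaining + first: "hcogk" + "jhb" = "hcogkjhb"

hcogkjhb


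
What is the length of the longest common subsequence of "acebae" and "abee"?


LCS of "acebae" and "abee"
DP table:
           a    b    e    e
      0    0    0    0    0
  a   0    1    1    1    1
  c   0    1    1    1    1
  e   0    1    1    2    2
  b   0    1    2    2    2
  a   0    1    2    2    2
  e   0    1    2    3    3
LCS length = dp[6][4] = 3

3


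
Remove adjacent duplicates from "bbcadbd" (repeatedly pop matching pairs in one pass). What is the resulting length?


Input: bbcadbd
Stack-based adjacent duplicate removal:
  Read 'b': push. Stack: b
  Read 'b': matches stack top 'b' => pop. Stack: (empty)
  Read 'c': push. Stack: c
  Read 'a': push. Stack: ca
  Read 'd': push. Stack: cad
  Read 'b': push. Stack: cadb
  Read 'd': push. Stack: cadbd
Final stack: "cadbd" (length 5)

5


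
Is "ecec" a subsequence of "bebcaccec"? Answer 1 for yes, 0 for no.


Check if "ecec" is a subsequence of "bebcaccec"
Greedy scan:
  Position 0 ('b'): no match needed
  Position 1 ('e'): matches sub[0] = 'e'
  Position 2 ('b'): no match needed
  Position 3 ('c'): matches sub[1] = 'c'
  Position 4 ('a'): no match needed
  Position 5 ('c'): no match needed
  Position 6 ('c'): no match needed
  Position 7 ('e'): matches sub[2] = 'e'
  Position 8 ('c'): matches sub[3] = 'c'
All 4 characters matched => is a subsequence

1


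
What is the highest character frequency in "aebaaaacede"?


Input: aebaaaacede
Character counts:
  'a': 5
  'b': 1
  'c': 1
  'd': 1
  'e': 3
Maximum frequency: 5

5


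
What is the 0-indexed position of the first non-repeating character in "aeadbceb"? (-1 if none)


Input: aeadbceb
Character frequencies:
  'a': 2
  'b': 2
  'c': 1
  'd': 1
  'e': 2
Scanning left to right for freq == 1:
  Position 0 ('a'): freq=2, skip
  Position 1 ('e'): freq=2, skip
  Position 2 ('a'): freq=2, skip
  Position 3 ('d'): unique! => answer = 3

3


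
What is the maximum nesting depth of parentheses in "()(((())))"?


Input: "()(((())))"
Tracking depth:
  Position 0 '(': depth becomes 1
  Position 1 ')': depth becomes 0
  Position 2 '(': depth becomes 1
  Position 3 '(': depth becomes 2
  Position 4 '(': depth becomes 3
  Position 5 '(': depth becomes 4
  Position 6 ')': depth becomes 3
  Position 7 ')': depth becomes 2
  Position 8 ')': depth becomes 1
  Position 9 ')': depth becomes 0
Maximum depth reached: 4

4


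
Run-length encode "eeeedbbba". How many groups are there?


Input: eeeedbbba
Scanning for consecutive runs:
  Group 1: 'e' x 4 (positions 0-3)
  Group 2: 'd' x 1 (positions 4-4)
  Group 3: 'b' x 3 (positions 5-7)
  Group 4: 'a' x 1 (positions 8-8)
Total groups: 4

4


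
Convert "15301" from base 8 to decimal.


Input: "15301" in base 8
Positional expansion:
  Digit '1' (value 1) x 8^4 = 4096
  Digit '5' (value 5) x 8^3 = 2560
  Digit '3' (value 3) x 8^2 = 192
  Digit '0' (value 0) x 8^1 = 0
  Digit '1' (value 1) x 8^0 = 1
Sum = 6849

6849


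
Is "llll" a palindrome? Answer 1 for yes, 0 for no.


Input: llll
Reversed: llll
  Compare pos 0 ('l') with pos 3 ('l'): match
  Compare pos 1 ('l') with pos 2 ('l'): match
Result: palindrome

1


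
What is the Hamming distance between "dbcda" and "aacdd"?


Comparing "dbcda" and "aacdd" position by position:
  Position 0: 'd' vs 'a' => differ
  Position 1: 'b' vs 'a' => differ
  Position 2: 'c' vs 'c' => same
  Position 3: 'd' vs 'd' => same
  Position 4: 'a' vs 'd' => differ
Total differences (Hamming distance): 3

3


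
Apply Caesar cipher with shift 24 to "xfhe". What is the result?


Caesar cipher: shift "xfhe" by 24
  'x' (pos 23) + 24 = pos 21 = 'v'
  'f' (pos 5) + 24 = pos 3 = 'd'
  'h' (pos 7) + 24 = pos 5 = 'f'
  'e' (pos 4) + 24 = pos 2 = 'c'
Result: vdfc

vdfc


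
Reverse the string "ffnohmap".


Input: ffnohmap
Reading characters right to left:
  Position 7: 'p'
  Position 6: 'a'
  Position 5: 'm'
  Position 4: 'h'
  Position 3: 'o'
  Position 2: 'n'
  Position 1: 'f'
  Position 0: 'f'
Reversed: pamhonff

pamhonff


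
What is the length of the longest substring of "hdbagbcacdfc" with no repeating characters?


Input: "hdbagbcacdfc"
Sliding window (track last position of each char):
  Position 0 ('h'): window [0,0] length 1 -- new best
  Position 1 ('d'): window [0,1] length 2 -- new best
  Position 2 ('b'): window [0,2] length 3 -- new best
  Position 3 ('a'): window [0,3] length 4 -- new best
  Position 4 ('g'): window [0,4] length 5 -- new best
  Position 5 ('b'): repeat (last at 2), move window start to 3
  Position 5 ('b'): window [3,5] length 3
  Position 6 ('c'): window [3,6] length 4
  Position 7 ('a'): repeat (last at 3), move window start to 4
  Position 7 ('a'): window [4,7] length 4
  Position 8 ('c'): repeat (last at 6), move window start to 7
  Position 8 ('c'): window [7,8] length 2
  Position 9 ('d'): window [7,9] length 3
  Position 10 ('f'): window [7,10] length 4
  Position 11 ('c'): repeat (last at 8), move window start to 9
  Position 11 ('c'): window [9,11] length 3
Longest substring with no repeats: "hdbag" with length 5

5


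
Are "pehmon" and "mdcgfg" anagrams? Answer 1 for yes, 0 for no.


Strings: "pehmon", "mdcgfg"
Sorted first:  ehmnop
Sorted second: cdfggm
Differ at position 0: 'e' vs 'c' => not anagrams

0


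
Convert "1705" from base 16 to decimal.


Input: "1705" in base 16
Positional expansion:
  Digit '1' (value 1) x 16^3 = 4096
  Digit '7' (value 7) x 16^2 = 1792
  Digit '0' (value 0) x 16^1 = 0
  Digit '5' (value 5) x 16^0 = 5
Sum = 5893

5893
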